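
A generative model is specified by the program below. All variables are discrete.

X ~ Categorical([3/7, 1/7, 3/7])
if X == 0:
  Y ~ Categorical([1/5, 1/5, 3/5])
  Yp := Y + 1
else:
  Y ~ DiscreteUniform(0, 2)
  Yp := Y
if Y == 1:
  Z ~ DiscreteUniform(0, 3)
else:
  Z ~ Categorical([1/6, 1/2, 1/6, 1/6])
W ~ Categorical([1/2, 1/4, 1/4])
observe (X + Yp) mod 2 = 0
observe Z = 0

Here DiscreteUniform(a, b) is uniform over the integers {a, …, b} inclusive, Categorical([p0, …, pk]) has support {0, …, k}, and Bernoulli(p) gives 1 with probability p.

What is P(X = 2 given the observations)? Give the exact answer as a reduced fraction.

P(X = 2 | obs) = 10/17

Enumerate traces; 12 have nonzero weight after conditioning:
  (X=0, Y=1, Z=0, W=0) weight 3/280
  (X=0, Y=1, Z=0, W=1) weight 3/560
  (X=0, Y=1, Z=0, W=2) weight 3/560
  (X=1, Y=1, Z=0, W=0) weight 1/168
  (X=1, Y=1, Z=0, W=1) weight 1/336
  (X=1, Y=1, Z=0, W=2) weight 1/336
  (X=2, Y=0, Z=0, W=0) weight 1/84
  (X=2, Y=0, Z=0, W=1) weight 1/168
  … 4 more
Group by X:
  weight(X=0) = 3/140
  weight(X=1) = 1/84
  weight(X=2) = 1/21
Total weight = 3/140 + 1/84 + 1/21 = 17/210
P(X=0 | obs) = 3/140 / 17/210 = 9/34
P(X=1 | obs) = 1/84 / 17/210 = 5/34
P(X=2 | obs) = 1/21 / 17/210 = 10/17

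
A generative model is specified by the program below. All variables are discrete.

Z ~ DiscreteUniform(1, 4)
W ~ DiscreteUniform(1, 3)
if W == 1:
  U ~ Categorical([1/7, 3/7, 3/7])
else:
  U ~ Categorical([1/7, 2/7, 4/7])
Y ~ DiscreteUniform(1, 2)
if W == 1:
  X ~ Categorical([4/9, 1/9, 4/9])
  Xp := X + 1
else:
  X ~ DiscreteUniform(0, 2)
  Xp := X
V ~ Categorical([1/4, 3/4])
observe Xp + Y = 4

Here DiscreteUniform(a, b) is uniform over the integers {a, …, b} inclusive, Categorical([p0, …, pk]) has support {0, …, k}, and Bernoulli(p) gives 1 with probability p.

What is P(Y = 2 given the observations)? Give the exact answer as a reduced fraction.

Enumerate traces; 96 have nonzero weight after conditioning:
  (Z=1, W=1, U=0, Y=1, X=2, V=0) weight 1/1512
  (Z=1, W=1, U=0, Y=1, X=2, V=1) weight 1/504
  (Z=1, W=1, U=0, Y=2, X=1, V=0) weight 1/6048
  (Z=1, W=1, U=0, Y=2, X=1, V=1) weight 1/2016
  (Z=1, W=1, U=1, Y=1, X=2, V=0) weight 1/504
  (Z=1, W=1, U=1, Y=1, X=2, V=1) weight 1/168
  (Z=1, W=1, U=1, Y=2, X=1, V=0) weight 1/2016
  (Z=1, W=1, U=1, Y=2, X=1, V=1) weight 1/672
  … 88 more
Group by Y:
  weight(Y=1) = 2/27
  weight(Y=2) = 7/54
Total weight = 2/27 + 7/54 = 11/54
P(Y=1 | obs) = 2/27 / 11/54 = 4/11
P(Y=2 | obs) = 7/54 / 11/54 = 7/11

P(Y = 2 | obs) = 7/11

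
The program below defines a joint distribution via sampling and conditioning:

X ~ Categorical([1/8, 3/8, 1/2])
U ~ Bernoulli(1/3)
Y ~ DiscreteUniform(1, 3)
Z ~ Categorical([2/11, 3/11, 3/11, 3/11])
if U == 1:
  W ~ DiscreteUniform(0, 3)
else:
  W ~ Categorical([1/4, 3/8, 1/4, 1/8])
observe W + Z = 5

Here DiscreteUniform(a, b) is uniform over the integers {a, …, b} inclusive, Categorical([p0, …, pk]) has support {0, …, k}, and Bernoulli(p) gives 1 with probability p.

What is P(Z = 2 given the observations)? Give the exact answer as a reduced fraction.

Enumerate traces; 36 have nonzero weight after conditioning:
  (X=0, U=0, Y=1, Z=2, W=3) weight 1/1056
  (X=0, U=0, Y=1, Z=3, W=2) weight 1/528
  (X=0, U=0, Y=2, Z=2, W=3) weight 1/1056
  (X=0, U=0, Y=2, Z=3, W=2) weight 1/528
  (X=0, U=0, Y=3, Z=2, W=3) weight 1/1056
  (X=0, U=0, Y=3, Z=3, W=2) weight 1/528
  (X=0, U=1, Y=1, Z=2, W=3) weight 1/1056
  (X=0, U=1, Y=1, Z=3, W=2) weight 1/1056
  … 28 more
Group by Z:
  weight(Z=2) = 1/22
  weight(Z=3) = 3/44
Total weight = 1/22 + 3/44 = 5/44
P(Z=2 | obs) = 1/22 / 5/44 = 2/5
P(Z=3 | obs) = 3/44 / 5/44 = 3/5

P(Z = 2 | obs) = 2/5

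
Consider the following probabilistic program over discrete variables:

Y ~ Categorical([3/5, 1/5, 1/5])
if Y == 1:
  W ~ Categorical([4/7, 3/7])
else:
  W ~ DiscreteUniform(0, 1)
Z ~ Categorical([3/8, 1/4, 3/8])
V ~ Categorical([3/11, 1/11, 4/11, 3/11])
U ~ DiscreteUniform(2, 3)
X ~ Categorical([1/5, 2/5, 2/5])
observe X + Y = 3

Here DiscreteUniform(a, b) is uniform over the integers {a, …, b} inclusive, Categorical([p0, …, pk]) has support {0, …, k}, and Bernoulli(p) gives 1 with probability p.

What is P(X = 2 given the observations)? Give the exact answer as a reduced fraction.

Enumerate traces; 96 have nonzero weight after conditioning:
  (Y=1, W=0, Z=0, V=0, U=2, X=2) weight 9/3850
  (Y=1, W=0, Z=0, V=0, U=3, X=2) weight 9/3850
  (Y=1, W=0, Z=0, V=1, U=2, X=2) weight 3/3850
  (Y=1, W=0, Z=0, V=1, U=3, X=2) weight 3/3850
  (Y=1, W=0, Z=0, V=2, U=2, X=2) weight 6/1925
  (Y=1, W=0, Z=0, V=2, U=3, X=2) weight 6/1925
  (Y=1, W=0, Z=0, V=3, U=2, X=2) weight 9/3850
  (Y=1, W=0, Z=0, V=3, U=3, X=2) weight 9/3850
  (Y=2, W=0, Z=0, V=0, U=2, X=1) weight 9/4400
  … 87 more
Group by X:
  weight(X=1) = 2/25
  weight(X=2) = 2/25
Total weight = 2/25 + 2/25 = 4/25
P(X=1 | obs) = 2/25 / 4/25 = 1/2
P(X=2 | obs) = 2/25 / 4/25 = 1/2

P(X = 2 | obs) = 1/2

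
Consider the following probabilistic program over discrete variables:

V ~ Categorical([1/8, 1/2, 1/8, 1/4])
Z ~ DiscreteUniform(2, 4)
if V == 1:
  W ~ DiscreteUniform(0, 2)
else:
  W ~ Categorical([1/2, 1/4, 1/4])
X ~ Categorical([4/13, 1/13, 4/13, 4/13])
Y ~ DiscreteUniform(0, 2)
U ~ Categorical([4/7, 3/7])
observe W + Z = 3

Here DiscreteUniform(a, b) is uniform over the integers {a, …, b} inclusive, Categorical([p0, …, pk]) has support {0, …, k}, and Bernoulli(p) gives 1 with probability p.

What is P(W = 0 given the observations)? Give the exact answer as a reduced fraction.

Enumerate traces; 192 have nonzero weight after conditioning:
  (V=0, Z=2, W=1, X=0, Y=0, U=0) weight 1/1638
  (V=0, Z=2, W=1, X=0, Y=0, U=1) weight 1/2184
  (V=0, Z=2, W=1, X=0, Y=1, U=0) weight 1/1638
  (V=0, Z=2, W=1, X=0, Y=1, U=1) weight 1/2184
  (V=0, Z=2, W=1, X=0, Y=2, U=0) weight 1/1638
  (V=0, Z=2, W=1, X=0, Y=2, U=1) weight 1/2184
  (V=0, Z=2, W=1, X=1, Y=0, U=0) weight 1/6552
  (V=0, Z=2, W=1, X=1, Y=0, U=1) weight 1/8736
  (V=0, Z=3, W=0, X=0, Y=0, U=0) weight 1/819
  … 183 more
Group by W:
  weight(W=0) = 5/36
  weight(W=1) = 7/72
Total weight = 5/36 + 7/72 = 17/72
P(W=0 | obs) = 5/36 / 17/72 = 10/17
P(W=1 | obs) = 7/72 / 17/72 = 7/17

P(W = 0 | obs) = 10/17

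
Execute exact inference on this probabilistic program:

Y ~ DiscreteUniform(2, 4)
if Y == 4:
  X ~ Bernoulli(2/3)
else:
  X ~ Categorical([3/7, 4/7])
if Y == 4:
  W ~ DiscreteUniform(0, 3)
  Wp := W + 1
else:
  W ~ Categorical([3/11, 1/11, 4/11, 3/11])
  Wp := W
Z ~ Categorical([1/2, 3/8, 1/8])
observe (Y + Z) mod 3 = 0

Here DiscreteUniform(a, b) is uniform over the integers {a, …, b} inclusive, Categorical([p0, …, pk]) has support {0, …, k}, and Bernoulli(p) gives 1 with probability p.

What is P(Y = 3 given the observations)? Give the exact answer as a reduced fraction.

Enumerate traces; 24 have nonzero weight after conditioning:
  (Y=2, X=0, W=0, Z=1) weight 9/616
  (Y=2, X=0, W=1, Z=1) weight 3/616
  (Y=2, X=0, W=2, Z=1) weight 3/154
  (Y=2, X=0, W=3, Z=1) weight 9/616
  (Y=2, X=1, W=0, Z=1) weight 3/154
  (Y=2, X=1, W=1, Z=1) weight 1/154
  (Y=2, X=1, W=2, Z=1) weight 2/77
  (Y=2, X=1, W=3, Z=1) weight 3/154
  (Y=3, X=0, W=0, Z=0) weight 3/154
  (Y=4, X=0, W=0, Z=2) weight 1/288
  … 14 more
Group by Y:
  weight(Y=2) = 1/8
  weight(Y=3) = 1/6
  weight(Y=4) = 1/24
Total weight = 1/8 + 1/6 + 1/24 = 1/3
P(Y=2 | obs) = 1/8 / 1/3 = 3/8
P(Y=3 | obs) = 1/6 / 1/3 = 1/2
P(Y=4 | obs) = 1/24 / 1/3 = 1/8

P(Y = 3 | obs) = 1/2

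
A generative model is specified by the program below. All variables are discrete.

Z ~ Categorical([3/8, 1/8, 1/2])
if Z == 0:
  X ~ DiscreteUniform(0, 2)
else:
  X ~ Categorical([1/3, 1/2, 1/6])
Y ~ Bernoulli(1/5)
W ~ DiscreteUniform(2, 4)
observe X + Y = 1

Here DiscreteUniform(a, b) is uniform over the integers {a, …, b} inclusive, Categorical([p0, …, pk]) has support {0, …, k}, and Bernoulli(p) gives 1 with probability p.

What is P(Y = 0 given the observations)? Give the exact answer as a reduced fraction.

P(Y = 0 | obs) = 21/25

Enumerate traces; 18 have nonzero weight after conditioning:
  (Z=0, X=0, Y=1, W=2) weight 1/120
  (Z=0, X=0, Y=1, W=3) weight 1/120
  (Z=0, X=0, Y=1, W=4) weight 1/120
  (Z=0, X=1, Y=0, W=2) weight 1/30
  (Z=0, X=1, Y=0, W=3) weight 1/30
  (Z=0, X=1, Y=0, W=4) weight 1/30
  (Z=1, X=0, Y=1, W=2) weight 1/360
  (Z=1, X=0, Y=1, W=3) weight 1/360
  … 10 more
Group by Y:
  weight(Y=0) = 7/20
  weight(Y=1) = 1/15
Total weight = 7/20 + 1/15 = 5/12
P(Y=0 | obs) = 7/20 / 5/12 = 21/25
P(Y=1 | obs) = 1/15 / 5/12 = 4/25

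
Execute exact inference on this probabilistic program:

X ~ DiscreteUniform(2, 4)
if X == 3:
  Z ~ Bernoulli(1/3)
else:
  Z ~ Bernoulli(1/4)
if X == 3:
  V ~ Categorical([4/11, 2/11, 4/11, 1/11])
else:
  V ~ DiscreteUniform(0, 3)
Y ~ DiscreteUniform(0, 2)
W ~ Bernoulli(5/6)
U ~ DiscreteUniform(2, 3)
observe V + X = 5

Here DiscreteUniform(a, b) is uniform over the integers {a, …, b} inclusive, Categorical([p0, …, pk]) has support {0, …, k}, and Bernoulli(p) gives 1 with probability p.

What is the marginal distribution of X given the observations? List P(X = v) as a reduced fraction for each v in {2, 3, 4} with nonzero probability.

P(X=2) = 11/38, P(X=3) = 8/19, P(X=4) = 11/38

Enumerate traces; 72 have nonzero weight after conditioning:
  (X=2, Z=0, V=3, Y=0, W=0, U=2) weight 1/576
  (X=2, Z=0, V=3, Y=0, W=0, U=3) weight 1/576
  (X=2, Z=0, V=3, Y=0, W=1, U=2) weight 5/576
  (X=2, Z=0, V=3, Y=0, W=1, U=3) weight 5/576
  (X=2, Z=0, V=3, Y=1, W=0, U=2) weight 1/576
  (X=2, Z=0, V=3, Y=1, W=0, U=3) weight 1/576
  (X=2, Z=0, V=3, Y=1, W=1, U=2) weight 5/576
  (X=2, Z=0, V=3, Y=1, W=1, U=3) weight 5/576
  (X=3, Z=0, V=2, Y=0, W=0, U=2) weight 2/891
  (X=4, Z=0, V=1, Y=0, W=0, U=2) weight 1/576
  … 62 more
Group by X:
  weight(X=2) = 1/12
  weight(X=3) = 4/33
  weight(X=4) = 1/12
Total weight = 1/12 + 4/33 + 1/12 = 19/66
P(X=2 | obs) = 1/12 / 19/66 = 11/38
P(X=3 | obs) = 4/33 / 19/66 = 8/19
P(X=4 | obs) = 1/12 / 19/66 = 11/38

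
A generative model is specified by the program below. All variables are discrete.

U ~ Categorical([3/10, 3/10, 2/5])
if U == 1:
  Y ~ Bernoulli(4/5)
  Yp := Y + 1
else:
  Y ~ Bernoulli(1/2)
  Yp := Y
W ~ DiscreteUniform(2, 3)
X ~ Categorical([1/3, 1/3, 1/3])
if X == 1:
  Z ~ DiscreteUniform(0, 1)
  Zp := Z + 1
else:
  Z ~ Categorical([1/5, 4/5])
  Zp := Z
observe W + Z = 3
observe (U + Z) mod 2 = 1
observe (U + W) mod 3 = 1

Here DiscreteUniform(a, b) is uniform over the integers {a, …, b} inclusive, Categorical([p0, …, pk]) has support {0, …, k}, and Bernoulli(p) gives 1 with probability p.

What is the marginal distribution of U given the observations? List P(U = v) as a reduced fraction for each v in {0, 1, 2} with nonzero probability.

P(U=1) = 9/37, P(U=2) = 28/37

Enumerate traces; 12 have nonzero weight after conditioning:
  (U=1, Y=0, W=3, X=0, Z=0) weight 1/500
  (U=1, Y=0, W=3, X=1, Z=0) weight 1/200
  (U=1, Y=0, W=3, X=2, Z=0) weight 1/500
  (U=1, Y=1, W=3, X=0, Z=0) weight 1/125
  (U=1, Y=1, W=3, X=1, Z=0) weight 1/50
  (U=1, Y=1, W=3, X=2, Z=0) weight 1/125
  (U=2, Y=0, W=2, X=0, Z=1) weight 2/75
  (U=2, Y=0, W=2, X=1, Z=1) weight 1/60
  … 4 more
Group by U:
  weight(U=1) = 9/200
  weight(U=2) = 7/50
Total weight = 9/200 + 7/50 = 37/200
P(U=1 | obs) = 9/200 / 37/200 = 9/37
P(U=2 | obs) = 7/50 / 37/200 = 28/37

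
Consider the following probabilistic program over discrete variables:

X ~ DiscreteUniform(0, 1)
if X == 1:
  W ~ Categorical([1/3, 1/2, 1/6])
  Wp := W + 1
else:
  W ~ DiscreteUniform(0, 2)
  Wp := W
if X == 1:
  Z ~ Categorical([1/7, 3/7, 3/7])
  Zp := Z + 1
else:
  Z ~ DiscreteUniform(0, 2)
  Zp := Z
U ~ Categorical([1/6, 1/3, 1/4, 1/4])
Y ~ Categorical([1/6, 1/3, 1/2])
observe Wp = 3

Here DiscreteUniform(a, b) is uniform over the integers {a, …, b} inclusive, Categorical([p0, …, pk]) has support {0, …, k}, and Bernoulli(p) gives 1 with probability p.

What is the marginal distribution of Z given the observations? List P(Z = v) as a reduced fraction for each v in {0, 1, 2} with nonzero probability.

Enumerate traces; 36 have nonzero weight after conditioning:
  (X=1, W=2, Z=0, U=0, Y=0) weight 1/3024
  (X=1, W=2, Z=0, U=0, Y=1) weight 1/1512
  (X=1, W=2, Z=0, U=0, Y=2) weight 1/1008
  (X=1, W=2, Z=0, U=1, Y=0) weight 1/1512
  (X=1, W=2, Z=0, U=1, Y=1) weight 1/756
  (X=1, W=2, Z=0, U=1, Y=2) weight 1/504
  (X=1, W=2, Z=0, U=2, Y=0) weight 1/2016
  (X=1, W=2, Z=0, U=2, Y=1) weight 1/1008
  (X=1, W=2, Z=1, U=0, Y=0) weight 1/1008
  (X=1, W=2, Z=2, U=0, Y=0) weight 1/1008
  … 26 more
Group by Z:
  weight(Z=0) = 1/84
  weight(Z=1) = 1/28
  weight(Z=2) = 1/28
Total weight = 1/84 + 1/28 + 1/28 = 1/12
P(Z=0 | obs) = 1/84 / 1/12 = 1/7
P(Z=1 | obs) = 1/28 / 1/12 = 3/7
P(Z=2 | obs) = 1/28 / 1/12 = 3/7

P(Z=0) = 1/7, P(Z=1) = 3/7, P(Z=2) = 3/7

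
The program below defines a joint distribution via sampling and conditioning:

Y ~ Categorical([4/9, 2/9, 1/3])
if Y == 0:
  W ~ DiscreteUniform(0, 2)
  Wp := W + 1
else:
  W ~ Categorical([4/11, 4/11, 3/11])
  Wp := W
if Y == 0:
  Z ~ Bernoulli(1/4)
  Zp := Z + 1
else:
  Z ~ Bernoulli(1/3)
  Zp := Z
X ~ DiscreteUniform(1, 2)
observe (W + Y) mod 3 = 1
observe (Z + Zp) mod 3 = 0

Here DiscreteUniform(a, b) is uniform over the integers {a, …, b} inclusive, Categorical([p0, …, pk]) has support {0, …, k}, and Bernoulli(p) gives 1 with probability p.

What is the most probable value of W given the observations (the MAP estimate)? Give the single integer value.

argmax_v P(W = v | obs) = 2

Enumerate traces; 6 have nonzero weight after conditioning:
  (Y=0, W=1, Z=1, X=1) weight 1/54
  (Y=0, W=1, Z=1, X=2) weight 1/54
  (Y=1, W=0, Z=0, X=1) weight 8/297
  (Y=1, W=0, Z=0, X=2) weight 8/297
  (Y=2, W=2, Z=0, X=1) weight 1/33
  (Y=2, W=2, Z=0, X=2) weight 1/33
Group by W:
  weight(W=0) = 16/297
  weight(W=1) = 1/27
  weight(W=2) = 2/33
Total weight = 16/297 + 1/27 + 2/33 = 5/33
P(W=0 | obs) = 16/297 / 5/33 = 16/45
P(W=1 | obs) = 1/27 / 5/33 = 11/45
P(W=2 | obs) = 2/33 / 5/33 = 2/5
argmax = 2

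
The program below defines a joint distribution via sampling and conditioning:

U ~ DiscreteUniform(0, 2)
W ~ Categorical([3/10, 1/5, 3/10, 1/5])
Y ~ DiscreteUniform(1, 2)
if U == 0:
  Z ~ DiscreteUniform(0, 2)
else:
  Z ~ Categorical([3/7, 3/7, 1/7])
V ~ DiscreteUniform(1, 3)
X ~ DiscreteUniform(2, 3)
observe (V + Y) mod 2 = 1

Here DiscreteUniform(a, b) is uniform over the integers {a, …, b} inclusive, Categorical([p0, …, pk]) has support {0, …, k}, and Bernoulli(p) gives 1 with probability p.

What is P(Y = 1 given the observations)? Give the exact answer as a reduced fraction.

Enumerate traces; 216 have nonzero weight after conditioning:
  (U=0, W=0, Y=1, Z=0, V=2, X=2) weight 1/360
  (U=0, W=0, Y=1, Z=0, V=2, X=3) weight 1/360
  (U=0, W=0, Y=1, Z=1, V=2, X=2) weight 1/360
  (U=0, W=0, Y=1, Z=1, V=2, X=3) weight 1/360
  (U=0, W=0, Y=1, Z=2, V=2, X=2) weight 1/360
  (U=0, W=0, Y=1, Z=2, V=2, X=3) weight 1/360
  (U=0, W=0, Y=2, Z=0, V=1, X=2) weight 1/360
  (U=0, W=0, Y=2, Z=0, V=1, X=3) weight 1/360
  … 208 more
Group by Y:
  weight(Y=1) = 1/6
  weight(Y=2) = 1/3
Total weight = 1/6 + 1/3 = 1/2
P(Y=1 | obs) = 1/6 / 1/2 = 1/3
P(Y=2 | obs) = 1/3 / 1/2 = 2/3

P(Y = 1 | obs) = 1/3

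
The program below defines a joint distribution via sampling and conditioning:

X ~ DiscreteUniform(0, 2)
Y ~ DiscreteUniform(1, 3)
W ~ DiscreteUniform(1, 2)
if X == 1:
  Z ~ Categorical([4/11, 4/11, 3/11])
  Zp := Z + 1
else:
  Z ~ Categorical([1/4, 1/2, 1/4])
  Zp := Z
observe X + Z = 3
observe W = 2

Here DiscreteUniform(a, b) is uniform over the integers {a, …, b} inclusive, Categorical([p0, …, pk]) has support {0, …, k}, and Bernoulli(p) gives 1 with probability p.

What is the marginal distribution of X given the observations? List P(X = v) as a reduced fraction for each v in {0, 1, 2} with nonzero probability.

Enumerate traces; 6 have nonzero weight after conditioning:
  (X=1, Y=1, W=2, Z=2) weight 1/66
  (X=1, Y=2, W=2, Z=2) weight 1/66
  (X=1, Y=3, W=2, Z=2) weight 1/66
  (X=2, Y=1, W=2, Z=1) weight 1/36
  (X=2, Y=2, W=2, Z=1) weight 1/36
  (X=2, Y=3, W=2, Z=1) weight 1/36
Group by X:
  weight(X=1) = 1/22
  weight(X=2) = 1/12
Total weight = 1/22 + 1/12 = 17/132
P(X=1 | obs) = 1/22 / 17/132 = 6/17
P(X=2 | obs) = 1/12 / 17/132 = 11/17

P(X=1) = 6/17, P(X=2) = 11/17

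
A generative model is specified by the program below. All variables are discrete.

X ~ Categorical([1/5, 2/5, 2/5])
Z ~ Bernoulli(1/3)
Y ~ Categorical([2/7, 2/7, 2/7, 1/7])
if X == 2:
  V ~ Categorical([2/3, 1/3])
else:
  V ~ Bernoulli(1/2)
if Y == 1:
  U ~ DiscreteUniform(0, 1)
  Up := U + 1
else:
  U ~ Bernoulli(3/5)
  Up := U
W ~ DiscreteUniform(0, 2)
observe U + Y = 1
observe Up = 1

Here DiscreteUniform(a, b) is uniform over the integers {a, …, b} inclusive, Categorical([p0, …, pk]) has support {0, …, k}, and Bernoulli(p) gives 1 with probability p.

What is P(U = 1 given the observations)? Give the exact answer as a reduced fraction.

P(U = 1 | obs) = 6/11

Enumerate traces; 72 have nonzero weight after conditioning:
  (X=0, Z=0, Y=0, V=0, U=1, W=0) weight 2/525
  (X=0, Z=0, Y=0, V=0, U=1, W=1) weight 2/525
  (X=0, Z=0, Y=0, V=0, U=1, W=2) weight 2/525
  (X=0, Z=0, Y=0, V=1, U=1, W=0) weight 2/525
  (X=0, Z=0, Y=0, V=1, U=1, W=1) weight 2/525
  (X=0, Z=0, Y=0, V=1, U=1, W=2) weight 2/525
  (X=0, Z=0, Y=1, V=0, U=0, W=0) weight 1/315
  (X=0, Z=0, Y=1, V=0, U=0, W=1) weight 1/315
  … 64 more
Group by U:
  weight(U=0) = 1/7
  weight(U=1) = 6/35
Total weight = 1/7 + 6/35 = 11/35
P(U=0 | obs) = 1/7 / 11/35 = 5/11
P(U=1 | obs) = 6/35 / 11/35 = 6/11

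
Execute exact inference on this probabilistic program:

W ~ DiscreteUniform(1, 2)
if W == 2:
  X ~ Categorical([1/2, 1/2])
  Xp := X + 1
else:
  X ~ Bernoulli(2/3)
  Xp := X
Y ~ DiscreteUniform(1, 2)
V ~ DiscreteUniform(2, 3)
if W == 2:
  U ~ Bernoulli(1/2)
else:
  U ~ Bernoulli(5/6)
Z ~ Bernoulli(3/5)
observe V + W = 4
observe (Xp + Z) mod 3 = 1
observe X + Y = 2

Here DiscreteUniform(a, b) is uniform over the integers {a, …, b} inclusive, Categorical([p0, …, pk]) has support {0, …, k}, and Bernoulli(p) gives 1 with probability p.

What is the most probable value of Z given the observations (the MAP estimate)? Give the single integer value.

Enumerate traces; 6 have nonzero weight after conditioning:
  (W=1, X=0, Y=2, V=3, U=0, Z=1) weight 1/240
  (W=1, X=0, Y=2, V=3, U=1, Z=1) weight 1/48
  (W=1, X=1, Y=1, V=3, U=0, Z=0) weight 1/180
  (W=1, X=1, Y=1, V=3, U=1, Z=0) weight 1/36
  (W=2, X=0, Y=2, V=2, U=0, Z=0) weight 1/80
  (W=2, X=0, Y=2, V=2, U=1, Z=0) weight 1/80
Group by Z:
  weight(Z=0) = 7/120
  weight(Z=1) = 1/40
Total weight = 7/120 + 1/40 = 1/12
P(Z=0 | obs) = 7/120 / 1/12 = 7/10
P(Z=1 | obs) = 1/40 / 1/12 = 3/10
argmax = 0

argmax_v P(Z = v | obs) = 0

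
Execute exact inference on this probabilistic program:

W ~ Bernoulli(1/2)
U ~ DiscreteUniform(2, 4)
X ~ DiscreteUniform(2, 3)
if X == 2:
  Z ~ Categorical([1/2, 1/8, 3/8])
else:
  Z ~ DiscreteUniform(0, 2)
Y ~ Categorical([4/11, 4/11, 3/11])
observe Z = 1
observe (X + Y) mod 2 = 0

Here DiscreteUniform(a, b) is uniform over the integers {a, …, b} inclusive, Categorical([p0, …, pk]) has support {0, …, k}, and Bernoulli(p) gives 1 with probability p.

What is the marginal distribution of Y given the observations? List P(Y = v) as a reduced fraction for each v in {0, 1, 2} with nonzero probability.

P(Y=0) = 12/53, P(Y=1) = 32/53, P(Y=2) = 9/53

Enumerate traces; 18 have nonzero weight after conditioning:
  (W=0, U=2, X=2, Z=1, Y=0) weight 1/264
  (W=0, U=2, X=2, Z=1, Y=2) weight 1/352
  (W=0, U=2, X=3, Z=1, Y=1) weight 1/99
  (W=0, U=3, X=2, Z=1, Y=0) weight 1/264
  (W=0, U=3, X=2, Z=1, Y=2) weight 1/352
  (W=0, U=3, X=3, Z=1, Y=1) weight 1/99
  (W=0, U=4, X=2, Z=1, Y=0) weight 1/264
  (W=0, U=4, X=2, Z=1, Y=2) weight 1/352
  … 10 more
Group by Y:
  weight(Y=0) = 1/44
  weight(Y=1) = 2/33
  weight(Y=2) = 3/176
Total weight = 1/44 + 2/33 + 3/176 = 53/528
P(Y=0 | obs) = 1/44 / 53/528 = 12/53
P(Y=1 | obs) = 2/33 / 53/528 = 32/53
P(Y=2 | obs) = 3/176 / 53/528 = 9/53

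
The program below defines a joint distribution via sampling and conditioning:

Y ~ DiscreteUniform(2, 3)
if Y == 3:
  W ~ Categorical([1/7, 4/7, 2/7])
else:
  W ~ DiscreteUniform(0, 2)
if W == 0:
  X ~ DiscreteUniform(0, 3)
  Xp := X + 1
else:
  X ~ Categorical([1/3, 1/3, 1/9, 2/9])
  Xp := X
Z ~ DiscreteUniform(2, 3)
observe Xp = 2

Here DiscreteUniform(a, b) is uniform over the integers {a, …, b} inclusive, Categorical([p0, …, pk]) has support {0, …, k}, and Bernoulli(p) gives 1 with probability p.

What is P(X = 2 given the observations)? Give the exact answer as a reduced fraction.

Enumerate traces; 12 have nonzero weight after conditioning:
  (Y=2, W=0, X=1, Z=2) weight 1/48
  (Y=2, W=0, X=1, Z=3) weight 1/48
  (Y=2, W=1, X=2, Z=2) weight 1/108
  (Y=2, W=1, X=2, Z=3) weight 1/108
  (Y=2, W=2, X=2, Z=2) weight 1/108
  (Y=2, W=2, X=2, Z=3) weight 1/108
  (Y=3, W=0, X=1, Z=2) weight 1/112
  (Y=3, W=0, X=1, Z=3) weight 1/112
  … 4 more
Group by X:
  weight(X=1) = 5/84
  weight(X=2) = 16/189
Total weight = 5/84 + 16/189 = 109/756
P(X=1 | obs) = 5/84 / 109/756 = 45/109
P(X=2 | obs) = 16/189 / 109/756 = 64/109

P(X = 2 | obs) = 64/109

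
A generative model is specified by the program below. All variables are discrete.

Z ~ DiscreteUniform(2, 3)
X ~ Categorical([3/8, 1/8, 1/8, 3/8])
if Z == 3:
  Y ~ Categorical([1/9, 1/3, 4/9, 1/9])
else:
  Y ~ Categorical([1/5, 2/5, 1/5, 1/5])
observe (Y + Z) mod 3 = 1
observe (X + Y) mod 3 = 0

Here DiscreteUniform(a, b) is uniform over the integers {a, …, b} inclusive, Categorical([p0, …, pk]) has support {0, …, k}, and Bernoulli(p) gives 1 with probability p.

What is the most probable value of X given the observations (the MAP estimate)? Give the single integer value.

argmax_v P(X = v | obs) = 2

Enumerate traces; 2 have nonzero weight after conditioning:
  (Z=2, X=1, Y=2) weight 1/80
  (Z=3, X=2, Y=1) weight 1/48
Group by X:
  weight(X=1) = 1/80
  weight(X=2) = 1/48
Total weight = 1/80 + 1/48 = 1/30
P(X=1 | obs) = 1/80 / 1/30 = 3/8
P(X=2 | obs) = 1/48 / 1/30 = 5/8
argmax = 2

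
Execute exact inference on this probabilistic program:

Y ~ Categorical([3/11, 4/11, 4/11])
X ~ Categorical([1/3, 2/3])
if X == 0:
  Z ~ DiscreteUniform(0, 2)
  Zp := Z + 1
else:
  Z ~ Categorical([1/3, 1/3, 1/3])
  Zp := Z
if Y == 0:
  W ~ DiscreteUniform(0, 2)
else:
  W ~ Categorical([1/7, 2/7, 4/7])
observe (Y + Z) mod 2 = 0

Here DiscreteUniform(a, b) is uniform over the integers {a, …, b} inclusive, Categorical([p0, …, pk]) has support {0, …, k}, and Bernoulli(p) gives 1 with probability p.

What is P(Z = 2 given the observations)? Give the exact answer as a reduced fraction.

P(Z = 2 | obs) = 7/18

Enumerate traces; 30 have nonzero weight after conditioning:
  (Y=0, X=0, Z=0, W=0) weight 1/99
  (Y=0, X=0, Z=0, W=1) weight 1/99
  (Y=0, X=0, Z=0, W=2) weight 1/99
  (Y=0, X=0, Z=2, W=0) weight 1/99
  (Y=0, X=0, Z=2, W=1) weight 1/99
  (Y=0, X=0, Z=2, W=2) weight 1/99
  (Y=0, X=1, Z=0, W=0) weight 2/99
  (Y=0, X=1, Z=0, W=1) weight 2/99
  (Y=1, X=0, Z=1, W=0) weight 4/693
  … 21 more
Group by Z:
  weight(Z=0) = 7/33
  weight(Z=1) = 4/33
  weight(Z=2) = 7/33
Total weight = 7/33 + 4/33 + 7/33 = 6/11
P(Z=0 | obs) = 7/33 / 6/11 = 7/18
P(Z=1 | obs) = 4/33 / 6/11 = 2/9
P(Z=2 | obs) = 7/33 / 6/11 = 7/18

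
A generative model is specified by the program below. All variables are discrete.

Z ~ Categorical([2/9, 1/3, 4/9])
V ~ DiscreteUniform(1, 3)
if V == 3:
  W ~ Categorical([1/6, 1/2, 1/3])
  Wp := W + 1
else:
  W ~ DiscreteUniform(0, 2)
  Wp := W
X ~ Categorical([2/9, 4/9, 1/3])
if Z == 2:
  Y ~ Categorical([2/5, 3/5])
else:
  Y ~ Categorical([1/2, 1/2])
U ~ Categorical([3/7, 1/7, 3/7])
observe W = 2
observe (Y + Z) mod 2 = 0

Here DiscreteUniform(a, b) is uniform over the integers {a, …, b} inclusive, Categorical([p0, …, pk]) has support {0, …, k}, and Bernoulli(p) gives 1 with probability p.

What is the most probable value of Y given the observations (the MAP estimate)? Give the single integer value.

Enumerate traces; 81 have nonzero weight after conditioning:
  (Z=0, V=1, W=2, X=0, Y=0, U=0) weight 2/1701
  (Z=0, V=1, W=2, X=0, Y=0, U=1) weight 2/5103
  (Z=0, V=1, W=2, X=0, Y=0, U=2) weight 2/1701
  (Z=0, V=1, W=2, X=1, Y=0, U=0) weight 4/1701
  (Z=0, V=1, W=2, X=1, Y=0, U=1) weight 4/5103
  (Z=0, V=1, W=2, X=1, Y=0, U=2) weight 4/1701
  (Z=0, V=1, W=2, X=2, Y=0, U=0) weight 1/567
  (Z=0, V=1, W=2, X=2, Y=0, U=1) weight 1/1701
  (Z=1, V=1, W=2, X=0, Y=1, U=0) weight 1/567
  … 72 more
Group by Y:
  weight(Y=0) = 13/135
  weight(Y=1) = 1/18
Total weight = 13/135 + 1/18 = 41/270
P(Y=0 | obs) = 13/135 / 41/270 = 26/41
P(Y=1 | obs) = 1/18 / 41/270 = 15/41
argmax = 0

argmax_v P(Y = v | obs) = 0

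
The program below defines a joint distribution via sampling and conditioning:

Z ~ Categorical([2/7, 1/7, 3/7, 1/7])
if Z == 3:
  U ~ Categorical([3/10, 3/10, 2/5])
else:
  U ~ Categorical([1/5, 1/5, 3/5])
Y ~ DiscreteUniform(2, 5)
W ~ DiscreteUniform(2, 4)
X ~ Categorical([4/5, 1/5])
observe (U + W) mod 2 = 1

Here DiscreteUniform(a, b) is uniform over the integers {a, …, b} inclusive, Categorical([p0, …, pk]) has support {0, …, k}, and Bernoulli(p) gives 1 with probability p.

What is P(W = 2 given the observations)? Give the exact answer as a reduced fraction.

P(W = 2 | obs) = 3/17

Enumerate traces; 128 have nonzero weight after conditioning:
  (Z=0, U=0, Y=2, W=3, X=0) weight 2/525
  (Z=0, U=0, Y=2, W=3, X=1) weight 1/1050
  (Z=0, U=0, Y=3, W=3, X=0) weight 2/525
  (Z=0, U=0, Y=3, W=3, X=1) weight 1/1050
  (Z=0, U=0, Y=4, W=3, X=0) weight 2/525
  (Z=0, U=0, Y=4, W=3, X=1) weight 1/1050
  (Z=0, U=0, Y=5, W=3, X=0) weight 2/525
  (Z=0, U=0, Y=5, W=3, X=1) weight 1/1050
  (Z=0, U=1, Y=2, W=2, X=0) weight 2/525
  (Z=0, U=1, Y=2, W=4, X=0) weight 2/525
  … 118 more
Group by W:
  weight(W=2) = 1/14
  weight(W=3) = 11/42
  weight(W=4) = 1/14
Total weight = 1/14 + 11/42 + 1/14 = 17/42
P(W=2 | obs) = 1/14 / 17/42 = 3/17
P(W=3 | obs) = 11/42 / 17/42 = 11/17
P(W=4 | obs) = 1/14 / 17/42 = 3/17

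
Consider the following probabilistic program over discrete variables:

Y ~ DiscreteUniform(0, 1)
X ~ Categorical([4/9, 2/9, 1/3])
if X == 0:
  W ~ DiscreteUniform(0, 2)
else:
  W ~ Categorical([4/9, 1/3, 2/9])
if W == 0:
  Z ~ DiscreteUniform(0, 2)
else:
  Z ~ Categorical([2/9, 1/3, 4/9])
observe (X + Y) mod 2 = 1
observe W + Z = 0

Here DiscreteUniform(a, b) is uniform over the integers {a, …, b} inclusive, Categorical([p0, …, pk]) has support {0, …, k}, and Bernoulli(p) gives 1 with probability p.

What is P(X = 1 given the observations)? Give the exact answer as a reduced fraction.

P(X = 1 | obs) = 1/4

Enumerate traces; 3 have nonzero weight after conditioning:
  (Y=0, X=1, W=0, Z=0) weight 4/243
  (Y=1, X=0, W=0, Z=0) weight 2/81
  (Y=1, X=2, W=0, Z=0) weight 2/81
Group by X:
  weight(X=0) = 2/81
  weight(X=1) = 4/243
  weight(X=2) = 2/81
Total weight = 2/81 + 4/243 + 2/81 = 16/243
P(X=0 | obs) = 2/81 / 16/243 = 3/8
P(X=1 | obs) = 4/243 / 16/243 = 1/4
P(X=2 | obs) = 2/81 / 16/243 = 3/8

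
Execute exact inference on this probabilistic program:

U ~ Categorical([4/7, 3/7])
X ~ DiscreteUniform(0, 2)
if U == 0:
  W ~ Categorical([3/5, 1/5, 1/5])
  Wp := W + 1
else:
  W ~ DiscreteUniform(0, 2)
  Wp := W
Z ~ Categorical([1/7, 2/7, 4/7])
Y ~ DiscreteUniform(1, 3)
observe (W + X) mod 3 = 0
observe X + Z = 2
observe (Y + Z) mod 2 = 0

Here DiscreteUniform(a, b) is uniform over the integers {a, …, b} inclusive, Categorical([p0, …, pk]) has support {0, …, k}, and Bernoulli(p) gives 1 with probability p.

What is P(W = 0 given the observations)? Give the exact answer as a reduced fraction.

Enumerate traces; 8 have nonzero weight after conditioning:
  (U=0, X=0, W=0, Z=2, Y=2) weight 16/735
  (U=0, X=1, W=2, Z=1, Y=1) weight 8/2205
  (U=0, X=1, W=2, Z=1, Y=3) weight 8/2205
  (U=0, X=2, W=1, Z=0, Y=2) weight 4/2205
  (U=1, X=0, W=0, Z=2, Y=2) weight 4/441
  (U=1, X=1, W=2, Z=1, Y=1) weight 2/441
  (U=1, X=1, W=2, Z=1, Y=3) weight 2/441
  (U=1, X=2, W=1, Z=0, Y=2) weight 1/441
Group by W:
  weight(W=0) = 68/2205
  weight(W=1) = 1/245
  weight(W=2) = 4/245
Total weight = 68/2205 + 1/245 + 4/245 = 113/2205
P(W=0 | obs) = 68/2205 / 113/2205 = 68/113
P(W=1 | obs) = 1/245 / 113/2205 = 9/113
P(W=2 | obs) = 4/245 / 113/2205 = 36/113

P(W = 0 | obs) = 68/113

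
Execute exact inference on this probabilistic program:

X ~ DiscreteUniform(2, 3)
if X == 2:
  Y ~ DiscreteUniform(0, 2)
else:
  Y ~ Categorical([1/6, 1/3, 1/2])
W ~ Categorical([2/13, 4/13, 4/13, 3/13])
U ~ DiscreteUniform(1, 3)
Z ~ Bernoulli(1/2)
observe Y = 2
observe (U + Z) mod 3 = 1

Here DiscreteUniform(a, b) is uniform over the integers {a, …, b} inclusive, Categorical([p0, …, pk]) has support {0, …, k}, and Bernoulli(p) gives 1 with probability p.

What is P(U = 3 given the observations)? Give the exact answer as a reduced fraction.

P(U = 3 | obs) = 1/2

Enumerate traces; 16 have nonzero weight after conditioning:
  (X=2, Y=2, W=0, U=1, Z=0) weight 1/234
  (X=2, Y=2, W=0, U=3, Z=1) weight 1/234
  (X=2, Y=2, W=1, U=1, Z=0) weight 1/117
  (X=2, Y=2, W=1, U=3, Z=1) weight 1/117
  (X=2, Y=2, W=2, U=1, Z=0) weight 1/117
  (X=2, Y=2, W=2, U=3, Z=1) weight 1/117
  (X=2, Y=2, W=3, U=1, Z=0) weight 1/156
  (X=2, Y=2, W=3, U=3, Z=1) weight 1/156
  … 8 more
Group by U:
  weight(U=1) = 5/72
  weight(U=3) = 5/72
Total weight = 5/72 + 5/72 = 5/36
P(U=1 | obs) = 5/72 / 5/36 = 1/2
P(U=3 | obs) = 5/72 / 5/36 = 1/2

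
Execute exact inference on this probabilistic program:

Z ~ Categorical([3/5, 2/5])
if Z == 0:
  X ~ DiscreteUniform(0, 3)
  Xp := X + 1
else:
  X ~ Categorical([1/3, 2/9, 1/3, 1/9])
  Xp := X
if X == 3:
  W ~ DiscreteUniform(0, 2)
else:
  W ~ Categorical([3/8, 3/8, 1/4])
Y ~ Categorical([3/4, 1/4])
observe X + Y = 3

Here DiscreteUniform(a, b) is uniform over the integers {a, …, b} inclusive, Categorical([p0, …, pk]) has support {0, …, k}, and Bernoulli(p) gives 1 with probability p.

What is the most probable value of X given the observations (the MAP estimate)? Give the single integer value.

Enumerate traces; 12 have nonzero weight after conditioning:
  (Z=0, X=2, W=0, Y=1) weight 9/640
  (Z=0, X=2, W=1, Y=1) weight 9/640
  (Z=0, X=2, W=2, Y=1) weight 3/320
  (Z=0, X=3, W=0, Y=0) weight 3/80
  (Z=0, X=3, W=1, Y=0) weight 3/80
  (Z=0, X=3, W=2, Y=0) weight 3/80
  (Z=1, X=2, W=0, Y=1) weight 1/80
  (Z=1, X=2, W=1, Y=1) weight 1/80
  … 4 more
Group by X:
  weight(X=2) = 17/240
  weight(X=3) = 7/48
Total weight = 17/240 + 7/48 = 13/60
P(X=2 | obs) = 17/240 / 13/60 = 17/52
P(X=3 | obs) = 7/48 / 13/60 = 35/52
argmax = 3

argmax_v P(X = v | obs) = 3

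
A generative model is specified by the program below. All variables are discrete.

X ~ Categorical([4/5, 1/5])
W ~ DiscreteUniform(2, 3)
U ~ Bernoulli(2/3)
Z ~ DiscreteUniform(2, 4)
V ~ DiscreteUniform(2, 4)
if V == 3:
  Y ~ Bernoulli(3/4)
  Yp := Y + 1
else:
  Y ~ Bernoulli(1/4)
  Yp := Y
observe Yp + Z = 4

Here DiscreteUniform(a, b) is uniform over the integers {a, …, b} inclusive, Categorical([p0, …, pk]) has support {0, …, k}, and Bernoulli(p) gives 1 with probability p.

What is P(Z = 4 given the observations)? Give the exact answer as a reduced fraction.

P(Z = 4 | obs) = 1/2

Enumerate traces; 48 have nonzero weight after conditioning:
  (X=0, W=2, U=0, Z=2, V=3, Y=1) weight 1/90
  (X=0, W=2, U=0, Z=3, V=2, Y=1) weight 1/270
  (X=0, W=2, U=0, Z=3, V=3, Y=0) weight 1/270
  (X=0, W=2, U=0, Z=3, V=4, Y=1) weight 1/270
  (X=0, W=2, U=0, Z=4, V=2, Y=0) weight 1/90
  (X=0, W=2, U=0, Z=4, V=4, Y=0) weight 1/90
  (X=0, W=2, U=1, Z=2, V=3, Y=1) weight 1/45
  (X=0, W=2, U=1, Z=3, V=2, Y=1) weight 1/135
  … 40 more
Group by Z:
  weight(Z=2) = 1/12
  weight(Z=3) = 1/12
  weight(Z=4) = 1/6
Total weight = 1/12 + 1/12 + 1/6 = 1/3
P(Z=2 | obs) = 1/12 / 1/3 = 1/4
P(Z=3 | obs) = 1/12 / 1/3 = 1/4
P(Z=4 | obs) = 1/6 / 1/3 = 1/2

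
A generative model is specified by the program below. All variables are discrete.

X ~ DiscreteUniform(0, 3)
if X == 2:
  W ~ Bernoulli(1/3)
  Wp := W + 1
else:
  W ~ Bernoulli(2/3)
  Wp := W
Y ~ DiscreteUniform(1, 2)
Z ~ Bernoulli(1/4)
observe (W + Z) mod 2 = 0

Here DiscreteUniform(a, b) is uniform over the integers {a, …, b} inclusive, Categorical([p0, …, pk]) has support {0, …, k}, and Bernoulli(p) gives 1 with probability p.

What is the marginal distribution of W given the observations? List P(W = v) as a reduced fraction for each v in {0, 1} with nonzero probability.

Enumerate traces; 16 have nonzero weight after conditioning:
  (X=0, W=0, Y=1, Z=0) weight 1/32
  (X=0, W=0, Y=2, Z=0) weight 1/32
  (X=0, W=1, Y=1, Z=1) weight 1/48
  (X=0, W=1, Y=2, Z=1) weight 1/48
  (X=1, W=0, Y=1, Z=0) weight 1/32
  (X=1, W=0, Y=2, Z=0) weight 1/32
  (X=1, W=1, Y=1, Z=1) weight 1/48
  (X=1, W=1, Y=2, Z=1) weight 1/48
  … 8 more
Group by W:
  weight(W=0) = 5/16
  weight(W=1) = 7/48
Total weight = 5/16 + 7/48 = 11/24
P(W=0 | obs) = 5/16 / 11/24 = 15/22
P(W=1 | obs) = 7/48 / 11/24 = 7/22

P(W=0) = 15/22, P(W=1) = 7/22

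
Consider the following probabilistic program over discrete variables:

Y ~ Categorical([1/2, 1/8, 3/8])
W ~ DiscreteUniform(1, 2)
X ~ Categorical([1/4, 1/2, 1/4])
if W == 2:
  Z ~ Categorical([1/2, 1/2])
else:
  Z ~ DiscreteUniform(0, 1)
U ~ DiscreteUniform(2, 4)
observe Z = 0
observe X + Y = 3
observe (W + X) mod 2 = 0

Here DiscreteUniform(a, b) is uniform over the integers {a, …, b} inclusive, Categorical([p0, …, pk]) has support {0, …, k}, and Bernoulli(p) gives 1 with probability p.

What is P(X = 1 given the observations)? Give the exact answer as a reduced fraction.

P(X = 1 | obs) = 6/7

Enumerate traces; 6 have nonzero weight after conditioning:
  (Y=1, W=2, X=2, Z=0, U=2) weight 1/384
  (Y=1, W=2, X=2, Z=0, U=3) weight 1/384
  (Y=1, W=2, X=2, Z=0, U=4) weight 1/384
  (Y=2, W=1, X=1, Z=0, U=2) weight 1/64
  (Y=2, W=1, X=1, Z=0, U=3) weight 1/64
  (Y=2, W=1, X=1, Z=0, U=4) weight 1/64
Group by X:
  weight(X=1) = 3/64
  weight(X=2) = 1/128
Total weight = 3/64 + 1/128 = 7/128
P(X=1 | obs) = 3/64 / 7/128 = 6/7
P(X=2 | obs) = 1/128 / 7/128 = 1/7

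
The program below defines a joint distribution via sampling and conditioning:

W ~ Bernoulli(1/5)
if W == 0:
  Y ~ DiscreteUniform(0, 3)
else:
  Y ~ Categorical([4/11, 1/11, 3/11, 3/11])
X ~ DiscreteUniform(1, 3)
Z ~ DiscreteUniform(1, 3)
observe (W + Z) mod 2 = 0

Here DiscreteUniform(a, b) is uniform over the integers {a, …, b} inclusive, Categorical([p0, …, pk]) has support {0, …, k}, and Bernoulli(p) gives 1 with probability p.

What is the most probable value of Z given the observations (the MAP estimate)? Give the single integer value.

Enumerate traces; 36 have nonzero weight after conditioning:
  (W=0, Y=0, X=1, Z=2) weight 1/45
  (W=0, Y=0, X=2, Z=2) weight 1/45
  (W=0, Y=0, X=3, Z=2) weight 1/45
  (W=0, Y=1, X=1, Z=2) weight 1/45
  (W=0, Y=1, X=2, Z=2) weight 1/45
  (W=0, Y=1, X=3, Z=2) weight 1/45
  (W=0, Y=2, X=1, Z=2) weight 1/45
  (W=0, Y=2, X=2, Z=2) weight 1/45
  (W=1, Y=0, X=1, Z=1) weight 4/495
  (W=1, Y=0, X=1, Z=3) weight 4/495
  … 26 more
Group by Z:
  weight(Z=1) = 1/15
  weight(Z=2) = 4/15
  weight(Z=3) = 1/15
Total weight = 1/15 + 4/15 + 1/15 = 2/5
P(Z=1 | obs) = 1/15 / 2/5 = 1/6
P(Z=2 | obs) = 4/15 / 2/5 = 2/3
P(Z=3 | obs) = 1/15 / 2/5 = 1/6
argmax = 2

argmax_v P(Z = v | obs) = 2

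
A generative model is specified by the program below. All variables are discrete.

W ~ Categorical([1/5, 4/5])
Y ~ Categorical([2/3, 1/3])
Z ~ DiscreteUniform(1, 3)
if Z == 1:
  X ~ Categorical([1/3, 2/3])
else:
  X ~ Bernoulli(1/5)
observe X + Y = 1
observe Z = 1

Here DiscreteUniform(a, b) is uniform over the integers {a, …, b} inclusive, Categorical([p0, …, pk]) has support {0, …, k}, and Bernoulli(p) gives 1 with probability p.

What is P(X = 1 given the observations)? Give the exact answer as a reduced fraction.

P(X = 1 | obs) = 4/5

Enumerate traces; 4 have nonzero weight after conditioning:
  (W=0, Y=0, Z=1, X=1) weight 4/135
  (W=0, Y=1, Z=1, X=0) weight 1/135
  (W=1, Y=0, Z=1, X=1) weight 16/135
  (W=1, Y=1, Z=1, X=0) weight 4/135
Group by X:
  weight(X=0) = 1/27
  weight(X=1) = 4/27
Total weight = 1/27 + 4/27 = 5/27
P(X=0 | obs) = 1/27 / 5/27 = 1/5
P(X=1 | obs) = 4/27 / 5/27 = 4/5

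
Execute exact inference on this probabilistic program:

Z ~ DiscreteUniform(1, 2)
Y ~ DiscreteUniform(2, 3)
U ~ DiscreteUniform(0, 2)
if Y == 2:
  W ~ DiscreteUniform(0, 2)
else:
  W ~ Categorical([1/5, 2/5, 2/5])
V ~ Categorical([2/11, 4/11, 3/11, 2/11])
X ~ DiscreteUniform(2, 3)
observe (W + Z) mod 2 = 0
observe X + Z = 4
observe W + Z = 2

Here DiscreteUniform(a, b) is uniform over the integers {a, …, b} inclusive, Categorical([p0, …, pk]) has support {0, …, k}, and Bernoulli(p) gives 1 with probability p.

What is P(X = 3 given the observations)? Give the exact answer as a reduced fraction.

P(X = 3 | obs) = 11/19

Enumerate traces; 48 have nonzero weight after conditioning:
  (Z=1, Y=2, U=0, W=1, V=0, X=3) weight 1/396
  (Z=1, Y=2, U=0, W=1, V=1, X=3) weight 1/198
  (Z=1, Y=2, U=0, W=1, V=2, X=3) weight 1/264
  (Z=1, Y=2, U=0, W=1, V=3, X=3) weight 1/396
  (Z=1, Y=2, U=1, W=1, V=0, X=3) weight 1/396
  (Z=1, Y=2, U=1, W=1, V=1, X=3) weight 1/198
  (Z=1, Y=2, U=1, W=1, V=2, X=3) weight 1/264
  (Z=1, Y=2, U=1, W=1, V=3, X=3) weight 1/396
  (Z=2, Y=2, U=0, W=0, V=0, X=2) weight 1/396
  … 39 more
Group by X:
  weight(X=2) = 1/15
  weight(X=3) = 11/120
Total weight = 1/15 + 11/120 = 19/120
P(X=2 | obs) = 1/15 / 19/120 = 8/19
P(X=3 | obs) = 11/120 / 19/120 = 11/19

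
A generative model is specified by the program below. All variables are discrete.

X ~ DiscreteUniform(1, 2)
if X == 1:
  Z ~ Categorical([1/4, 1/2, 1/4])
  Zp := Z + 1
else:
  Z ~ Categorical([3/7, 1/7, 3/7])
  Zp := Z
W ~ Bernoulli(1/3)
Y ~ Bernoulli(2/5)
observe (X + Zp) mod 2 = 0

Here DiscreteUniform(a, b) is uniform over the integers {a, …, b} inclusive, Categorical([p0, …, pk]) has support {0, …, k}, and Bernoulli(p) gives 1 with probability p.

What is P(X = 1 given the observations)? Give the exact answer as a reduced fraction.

Enumerate traces; 16 have nonzero weight after conditioning:
  (X=1, Z=0, W=0, Y=0) weight 1/20
  (X=1, Z=0, W=0, Y=1) weight 1/30
  (X=1, Z=0, W=1, Y=0) weight 1/40
  (X=1, Z=0, W=1, Y=1) weight 1/60
  (X=1, Z=2, W=0, Y=0) weight 1/20
  (X=1, Z=2, W=0, Y=1) weight 1/30
  (X=1, Z=2, W=1, Y=0) weight 1/40
  (X=1, Z=2, W=1, Y=1) weight 1/60
  (X=2, Z=0, W=0, Y=0) weight 3/35
  … 7 more
Group by X:
  weight(X=1) = 1/4
  weight(X=2) = 3/7
Total weight = 1/4 + 3/7 = 19/28
P(X=1 | obs) = 1/4 / 19/28 = 7/19
P(X=2 | obs) = 3/7 / 19/28 = 12/19

P(X = 1 | obs) = 7/19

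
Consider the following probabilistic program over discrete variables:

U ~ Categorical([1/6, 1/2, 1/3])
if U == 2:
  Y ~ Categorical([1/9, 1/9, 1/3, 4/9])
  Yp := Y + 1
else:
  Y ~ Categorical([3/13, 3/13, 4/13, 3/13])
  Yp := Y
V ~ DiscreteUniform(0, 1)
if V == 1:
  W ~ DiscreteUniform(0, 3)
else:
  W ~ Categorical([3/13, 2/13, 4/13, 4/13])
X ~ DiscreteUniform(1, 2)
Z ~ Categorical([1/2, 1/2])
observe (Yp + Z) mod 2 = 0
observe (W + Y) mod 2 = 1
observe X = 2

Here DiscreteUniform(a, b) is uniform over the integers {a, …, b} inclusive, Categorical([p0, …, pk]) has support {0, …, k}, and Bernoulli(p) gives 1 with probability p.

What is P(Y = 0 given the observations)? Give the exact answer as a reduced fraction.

Enumerate traces; 48 have nonzero weight after conditioning:
  (U=0, Y=0, V=0, W=1, X=2, Z=0) weight 1/1352
  (U=0, Y=0, V=0, W=3, X=2, Z=0) weight 1/676
  (U=0, Y=0, V=1, W=1, X=2, Z=0) weight 1/832
  (U=0, Y=0, V=1, W=3, X=2, Z=0) weight 1/832
  (U=0, Y=1, V=0, W=0, X=2, Z=1) weight 3/2704
  (U=0, Y=1, V=0, W=2, X=2, Z=1) weight 1/676
  (U=0, Y=1, V=1, W=0, X=2, Z=1) weight 1/832
  (U=0, Y=1, V=1, W=2, X=2, Z=1) weight 1/832
  (U=0, Y=2, V=0, W=1, X=2, Z=0) weight 1/1014
  (U=0, Y=3, V=0, W=0, X=2, Z=1) weight 3/2704
  … 38 more
Group by Y:
  weight(Y=0) = 1675/73008
  weight(Y=1) = 67/2704
  weight(Y=2) = 925/24336
  weight(Y=3) = 53/1352
Total weight = 1675/73008 + 67/2704 + 925/24336 + 53/1352 = 9121/73008
P(Y=0 | obs) = 1675/73008 / 9121/73008 = 1675/9121
P(Y=1 | obs) = 67/2704 / 9121/73008 = 1809/9121
P(Y=2 | obs) = 925/24336 / 9121/73008 = 2775/9121
P(Y=3 | obs) = 53/1352 / 9121/73008 = 2862/9121

P(Y = 0 | obs) = 1675/9121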